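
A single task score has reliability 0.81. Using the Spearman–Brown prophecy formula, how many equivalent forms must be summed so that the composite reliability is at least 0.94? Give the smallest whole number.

4

k ≥ ρ*(1−ρ₁)/(ρ₁(1−ρ*)) = 0.94·0.19 / (0.81·0.06) = 3.675.
Smallest integer k = 4.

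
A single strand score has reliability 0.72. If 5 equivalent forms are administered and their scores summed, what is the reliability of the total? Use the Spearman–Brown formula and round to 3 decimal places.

0.928

ρ_k = kρ / (1 + (k−1)ρ) = 5·0.72 / (1 + 4·0.72) = 3.600 / 3.880 = 0.928.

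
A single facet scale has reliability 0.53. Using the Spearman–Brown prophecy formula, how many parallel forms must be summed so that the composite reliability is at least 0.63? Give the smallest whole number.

2

k ≥ ρ*(1−ρ₁)/(ρ₁(1−ρ*)) = 0.63·0.47 / (0.53·0.37) = 1.510.
Smallest integer k = 2.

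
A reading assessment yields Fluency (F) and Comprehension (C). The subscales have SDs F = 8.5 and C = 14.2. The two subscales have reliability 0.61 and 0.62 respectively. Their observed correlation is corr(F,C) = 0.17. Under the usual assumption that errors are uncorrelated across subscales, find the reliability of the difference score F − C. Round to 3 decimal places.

Var(F−C) = 8.5² + 14.2² − 2·8.5·14.2·0.17 = 273.89 − 41.038 = 232.852.
Under uncorrelated errors the observed covariances equal the true-score covariances, so only the own-variance terms attenuate.
True-score variance = [8.5²·0.61 + 14.2²·0.62] − 41.038 = 169.089 − 41.038 = 128.051.
Reliability = 128.051 / 232.852 = 0.550.

0.550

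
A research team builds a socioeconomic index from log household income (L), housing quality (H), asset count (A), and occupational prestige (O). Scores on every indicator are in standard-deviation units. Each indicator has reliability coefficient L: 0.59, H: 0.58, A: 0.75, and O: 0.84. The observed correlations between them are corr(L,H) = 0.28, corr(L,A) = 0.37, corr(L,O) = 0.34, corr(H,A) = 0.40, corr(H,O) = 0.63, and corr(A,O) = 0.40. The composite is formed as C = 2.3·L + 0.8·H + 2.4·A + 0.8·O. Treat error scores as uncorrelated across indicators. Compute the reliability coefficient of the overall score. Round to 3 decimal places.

Var(C) = 2.3² + 0.8² + 2.4² + 0.8² + 2·[1.84·0.28 + 5.52·0.37 + 1.84·0.34 + 1.92·0.40 + 0.64·0.63 + 1.92·0.40] = 12.33 + 10.2448 = 22.5748.
Because errors are independent across components, Cov(Tᵢ,Tⱼ) = Cov(Xᵢ,Xⱼ); the off-diagonal part of the true-score variance is the same as above.
True-score variance = [2.3²·0.59 + 0.8²·0.58 + 2.4²·0.75 + 0.8²·0.84] + 10.2448 = 8.3499 + 10.2448 = 18.5947.
Reliability = 18.5947 / 22.5748 = 0.824.

0.824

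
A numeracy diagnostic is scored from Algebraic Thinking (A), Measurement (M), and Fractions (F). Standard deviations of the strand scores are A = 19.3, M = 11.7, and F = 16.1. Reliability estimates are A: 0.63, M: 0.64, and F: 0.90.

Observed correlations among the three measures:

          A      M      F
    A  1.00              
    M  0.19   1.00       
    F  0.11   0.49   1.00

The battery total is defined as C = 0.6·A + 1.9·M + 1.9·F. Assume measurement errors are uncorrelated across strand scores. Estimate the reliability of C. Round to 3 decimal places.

0.867

Var(C) = 0.6²·19.3² + 1.9²·11.7² + 1.9²·16.1² + 2·[1.14·19.3·11.7·0.19 + 1.14·19.3·16.1·0.11 + 3.61·11.7·16.1·0.49] = 1564.02 + 842.167 = 2406.18.
Under uncorrelated errors the observed covariances equal the true-score covariances, so only the own-variance terms attenuate.
True-score variance = [0.6²·19.3²·0.63 + 1.9²·11.7²·0.64 + 1.9²·16.1²·0.90] + 842.167 = 1242.92 + 842.167 = 2085.09.
Reliability = 2085.09 / 2406.18 = 0.867.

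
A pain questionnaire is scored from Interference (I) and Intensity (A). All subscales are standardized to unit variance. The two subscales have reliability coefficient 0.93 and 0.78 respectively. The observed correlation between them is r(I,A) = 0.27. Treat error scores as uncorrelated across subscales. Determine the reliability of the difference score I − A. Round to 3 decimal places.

0.801

Var(I−A) = 1 + 1 − 2·0.27 = 2 − 0.54 = 1.46.
With uncorrelated errors the cross-covariances are all true-score covariance, so they carry over unchanged; only the diagonal terms shrink to ρᵢσᵢ².
True-score variance = [0.93 + 0.78] − 0.54 = 1.71 − 0.54 = 1.17.
Reliability = 1.17 / 1.46 = 0.801.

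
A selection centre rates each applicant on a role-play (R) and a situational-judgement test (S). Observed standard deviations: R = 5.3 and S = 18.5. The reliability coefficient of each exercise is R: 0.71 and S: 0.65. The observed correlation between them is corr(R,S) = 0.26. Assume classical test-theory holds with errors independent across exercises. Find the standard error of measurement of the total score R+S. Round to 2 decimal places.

11.31

Var(total) = 370.34 + 50.986 = 421.326.
True-score variance = 242.406 + 50.986 = 293.392, so reliability = 0.6964.
Error variance = 421.326 − 293.392 = 127.934; SEM = √127.934 = 11.31.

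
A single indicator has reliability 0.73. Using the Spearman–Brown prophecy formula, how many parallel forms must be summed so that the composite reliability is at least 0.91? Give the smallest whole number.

4

k ≥ ρ*(1−ρ₁)/(ρ₁(1−ρ*)) = 0.91·0.27 / (0.73·0.09) = 3.740.
Smallest integer k = 4.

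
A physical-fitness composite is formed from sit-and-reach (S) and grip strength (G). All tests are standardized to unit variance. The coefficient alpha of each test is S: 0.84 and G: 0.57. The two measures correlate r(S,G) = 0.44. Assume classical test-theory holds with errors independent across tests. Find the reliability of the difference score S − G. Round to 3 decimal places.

0.473

Var(S−G) = 1 + 1 − 2·0.44 = 2 − 0.88 = 1.12.
Because errors are independent across components, Cov(Tᵢ,Tⱼ) = Cov(Xᵢ,Xⱼ); the off-diagonal part of the true-score variance is the same as above.
True-score variance = [0.84 + 0.57] − 0.88 = 1.41 − 0.88 = 0.53.
Reliability = 0.53 / 1.12 = 0.473.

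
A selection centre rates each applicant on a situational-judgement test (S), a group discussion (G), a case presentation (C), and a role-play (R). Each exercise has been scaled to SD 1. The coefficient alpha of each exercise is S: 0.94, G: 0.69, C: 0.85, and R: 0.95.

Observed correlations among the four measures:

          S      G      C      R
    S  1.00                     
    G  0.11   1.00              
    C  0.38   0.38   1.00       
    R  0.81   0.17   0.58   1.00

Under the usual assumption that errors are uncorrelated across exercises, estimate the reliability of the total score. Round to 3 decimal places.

Var(S+G+C+R) = 4 + 2·[0.11 + 0.38 + 0.81 + 0.38 + 0.17 + 0.58] = 4 + 4.86 = 8.86.
With uncorrelated errors the cross-covariances are all true-score covariance, so they carry over unchanged; only the diagonal terms shrink to ρᵢσᵢ².
True-score variance = [0.94 + 0.69 + 0.85 + 0.95] + 4.86 = 3.43 + 4.86 = 8.29.
Reliability = 8.29 / 8.86 = 0.936.

0.936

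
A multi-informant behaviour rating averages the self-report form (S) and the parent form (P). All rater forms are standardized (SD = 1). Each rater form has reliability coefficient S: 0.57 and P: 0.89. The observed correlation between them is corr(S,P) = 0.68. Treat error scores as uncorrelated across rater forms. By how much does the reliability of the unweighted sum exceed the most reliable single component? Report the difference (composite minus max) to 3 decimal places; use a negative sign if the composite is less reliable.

-0.051

Var(sum) = 2 + 1.36 = 3.36; true-score variance = 1.46 + 1.36 = 2.82; composite reliability = 0.8393.
Max component reliability = 0.8900.
Difference = 0.8393 − 0.8900 = -0.051.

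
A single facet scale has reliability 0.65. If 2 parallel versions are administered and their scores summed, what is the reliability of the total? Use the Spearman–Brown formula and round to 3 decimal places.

ρ_k = kρ / (1 + (k−1)ρ) = 2·0.65 / (1 + 1·0.65) = 1.300 / 1.650 = 0.788.

0.788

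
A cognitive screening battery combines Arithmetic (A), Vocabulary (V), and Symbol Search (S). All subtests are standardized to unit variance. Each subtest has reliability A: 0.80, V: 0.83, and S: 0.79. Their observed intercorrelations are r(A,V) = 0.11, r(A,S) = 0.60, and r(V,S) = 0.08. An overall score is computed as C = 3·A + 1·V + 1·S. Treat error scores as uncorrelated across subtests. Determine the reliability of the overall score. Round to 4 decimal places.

Var(C) = 3² + 1 + 1 + 2·[3·0.11 + 3·0.60 + 0.08] = 11 + 4.42 = 15.42.
Under uncorrelated errors the observed covariances equal the true-score covariances, so only the own-variance terms attenuate.
True-score variance = [3²·0.80 + 0.83 + 0.79] + 4.42 = 8.82 + 4.42 = 13.24.
Reliability = 13.24 / 15.42 = 0.8586.

0.8586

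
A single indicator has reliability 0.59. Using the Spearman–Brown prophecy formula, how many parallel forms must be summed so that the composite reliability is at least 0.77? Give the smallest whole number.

k ≥ ρ*(1−ρ₁)/(ρ₁(1−ρ*)) = 0.77·0.41 / (0.59·0.23) = 2.326.
Smallest integer k = 3.

3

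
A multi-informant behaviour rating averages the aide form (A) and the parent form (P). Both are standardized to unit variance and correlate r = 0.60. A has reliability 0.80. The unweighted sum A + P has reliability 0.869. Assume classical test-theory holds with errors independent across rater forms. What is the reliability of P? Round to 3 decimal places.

0.781

Var(A+P) = 2 + 2·0.60 = 3.200.
True-score variance = ρ_A + ρ_P + 2·0.60, so 0.869 = (0.80 + ρ_P + 1.20) / 3.200.
ρ_P = 0.869·3.200 − 0.80 − 1.20 = 0.781.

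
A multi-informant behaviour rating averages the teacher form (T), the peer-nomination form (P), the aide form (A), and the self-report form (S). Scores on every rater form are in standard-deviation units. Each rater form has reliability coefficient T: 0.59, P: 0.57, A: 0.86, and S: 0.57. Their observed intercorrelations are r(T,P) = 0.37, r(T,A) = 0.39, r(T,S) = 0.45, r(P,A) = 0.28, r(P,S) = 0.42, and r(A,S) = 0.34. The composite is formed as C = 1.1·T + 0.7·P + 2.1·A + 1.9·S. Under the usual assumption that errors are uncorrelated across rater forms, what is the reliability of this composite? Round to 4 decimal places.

0.8456

Var(C) = 1.1² + 0.7² + 2.1² + 1.9² + 2·[0.77·0.37 + 2.31·0.39 + 2.09·0.45 + 1.47·0.28 + 1.33·0.42 + 3.99·0.34] = 9.72 + 8.9062 = 18.6262.
Under uncorrelated errors the observed covariances equal the true-score covariances, so only the own-variance terms attenuate.
True-score variance = [1.1²·0.59 + 0.7²·0.57 + 2.1²·0.86 + 1.9²·0.57] + 8.9062 = 6.8435 + 8.9062 = 15.7497.
Reliability = 15.7497 / 18.6262 = 0.8456.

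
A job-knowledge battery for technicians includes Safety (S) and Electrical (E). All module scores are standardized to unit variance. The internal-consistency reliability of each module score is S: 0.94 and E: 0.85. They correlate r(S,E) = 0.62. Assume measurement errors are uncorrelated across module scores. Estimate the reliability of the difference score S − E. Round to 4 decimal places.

Var(S−E) = 1 + 1 − 2·0.62 = 2 − 1.24 = 0.76.
Because errors are independent across components, Cov(Tᵢ,Tⱼ) = Cov(Xᵢ,Xⱼ); the off-diagonal part of the true-score variance is the same as above.
True-score variance = [0.94 + 0.85] − 1.24 = 1.79 − 1.24 = 0.55.
Reliability = 0.55 / 0.76 = 0.7237.

0.7237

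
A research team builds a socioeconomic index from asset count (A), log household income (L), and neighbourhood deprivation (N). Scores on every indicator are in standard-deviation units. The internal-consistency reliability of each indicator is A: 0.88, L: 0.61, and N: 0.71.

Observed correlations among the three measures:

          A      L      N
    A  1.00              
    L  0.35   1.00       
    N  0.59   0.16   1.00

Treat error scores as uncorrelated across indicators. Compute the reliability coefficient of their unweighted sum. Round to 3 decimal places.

0.846

Var(A+L+N) = 3 + 2·[0.35 + 0.59 + 0.16] = 3 + 2.2 = 5.2.
Because errors are independent across components, Cov(Tᵢ,Tⱼ) = Cov(Xᵢ,Xⱼ); the off-diagonal part of the true-score variance is the same as above.
True-score variance = [0.88 + 0.61 + 0.71] + 2.2 = 2.2 + 2.2 = 4.4.
Reliability = 4.4 / 5.2 = 0.846.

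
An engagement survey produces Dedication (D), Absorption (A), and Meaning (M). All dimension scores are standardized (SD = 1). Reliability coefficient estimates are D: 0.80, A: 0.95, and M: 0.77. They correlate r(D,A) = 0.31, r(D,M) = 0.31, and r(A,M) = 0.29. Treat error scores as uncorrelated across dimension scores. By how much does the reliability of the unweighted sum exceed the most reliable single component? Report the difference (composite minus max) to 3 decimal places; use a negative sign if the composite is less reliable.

Var(sum) = 3 + 1.82 = 4.82; true-score variance = 2.52 + 1.82 = 4.34; composite reliability = 0.9004.
Max component reliability = 0.9500.
Difference = 0.9004 − 0.9500 = -0.050.

-0.050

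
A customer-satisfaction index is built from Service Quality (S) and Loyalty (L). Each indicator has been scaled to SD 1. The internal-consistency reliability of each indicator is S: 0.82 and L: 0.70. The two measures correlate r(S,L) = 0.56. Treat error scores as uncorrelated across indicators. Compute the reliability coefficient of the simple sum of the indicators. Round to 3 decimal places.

Var(S+L) = 2 + 2·[0.56] = 2 + 1.12 = 3.12.
Under uncorrelated errors the observed covariances equal the true-score covariances, so only the own-variance terms attenuate.
True-score variance = [0.82 + 0.70] + 1.12 = 1.52 + 1.12 = 2.64.
Reliability = 2.64 / 3.12 = 0.846.

0.846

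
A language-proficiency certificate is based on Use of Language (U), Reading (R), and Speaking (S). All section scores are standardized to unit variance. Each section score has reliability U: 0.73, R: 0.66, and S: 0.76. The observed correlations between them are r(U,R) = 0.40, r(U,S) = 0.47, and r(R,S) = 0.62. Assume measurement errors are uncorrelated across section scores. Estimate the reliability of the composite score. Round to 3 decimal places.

0.858

Var(U+R+S) = 3 + 2·[0.40 + 0.47 + 0.62] = 3 + 2.98 = 5.98.
Under uncorrelated errors the observed covariances equal the true-score covariances, so only the own-variance terms attenuate.
True-score variance = [0.73 + 0.66 + 0.76] + 2.98 = 2.15 + 2.98 = 5.13.
Reliability = 5.13 / 5.98 = 0.858.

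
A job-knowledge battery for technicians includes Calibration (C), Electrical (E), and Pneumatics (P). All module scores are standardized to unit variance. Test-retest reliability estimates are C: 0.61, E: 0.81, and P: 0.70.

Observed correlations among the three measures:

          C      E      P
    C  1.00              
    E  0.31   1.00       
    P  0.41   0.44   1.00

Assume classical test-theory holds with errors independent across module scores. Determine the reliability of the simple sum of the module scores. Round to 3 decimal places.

0.835

Var(C+E+P) = 3 + 2·[0.31 + 0.41 + 0.44] = 3 + 2.32 = 5.32.
Because errors are independent across components, Cov(Tᵢ,Tⱼ) = Cov(Xᵢ,Xⱼ); the off-diagonal part of the true-score variance is the same as above.
True-score variance = [0.61 + 0.81 + 0.70] + 2.32 = 2.12 + 2.32 = 4.44.
Reliability = 4.44 / 5.32 = 0.835.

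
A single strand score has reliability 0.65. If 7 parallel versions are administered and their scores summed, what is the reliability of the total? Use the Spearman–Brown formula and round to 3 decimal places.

0.929

ρ_k = kρ / (1 + (k−1)ρ) = 7·0.65 / (1 + 6·0.65) = 4.550 / 4.900 = 0.929.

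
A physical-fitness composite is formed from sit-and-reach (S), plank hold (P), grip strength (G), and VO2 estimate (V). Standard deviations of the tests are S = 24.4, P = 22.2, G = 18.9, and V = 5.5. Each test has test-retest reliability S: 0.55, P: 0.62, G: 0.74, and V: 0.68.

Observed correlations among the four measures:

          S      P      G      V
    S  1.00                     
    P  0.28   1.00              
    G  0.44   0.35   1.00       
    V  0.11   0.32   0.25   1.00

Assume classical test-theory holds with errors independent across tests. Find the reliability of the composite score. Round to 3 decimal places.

0.789

Var(S+P+G+V) = 24.4² + 22.2² + 18.9² + 5.5² + 2·[24.4·22.2·0.28 + 24.4·18.9·0.44 + 24.4·5.5·0.11 + 22.2·18.9·0.35 + 22.2·5.5·0.32 + 18.9·5.5·0.25] = 1475.66 + 1162.51 = 2638.17.
Under uncorrelated errors the observed covariances equal the true-score covariances, so only the own-variance terms attenuate.
True-score variance = [24.4²·0.55 + 22.2²·0.62 + 18.9²·0.74 + 5.5²·0.68] + 1162.51 = 917.914 + 1162.51 = 2080.42.
Reliability = 2080.42 / 2638.17 = 0.789.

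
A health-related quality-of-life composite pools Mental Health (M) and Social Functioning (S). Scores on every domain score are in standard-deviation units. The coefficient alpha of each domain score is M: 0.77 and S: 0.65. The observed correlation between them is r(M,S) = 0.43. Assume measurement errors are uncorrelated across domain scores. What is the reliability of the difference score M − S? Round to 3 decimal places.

0.491

Var(M−S) = 1 + 1 − 2·0.43 = 2 − 0.86 = 1.14.
Under uncorrelated errors the observed covariances equal the true-score covariances, so only the own-variance terms attenuate.
True-score variance = [0.77 + 0.65] − 0.86 = 1.42 − 0.86 = 0.56.
Reliability = 0.56 / 1.14 = 0.491.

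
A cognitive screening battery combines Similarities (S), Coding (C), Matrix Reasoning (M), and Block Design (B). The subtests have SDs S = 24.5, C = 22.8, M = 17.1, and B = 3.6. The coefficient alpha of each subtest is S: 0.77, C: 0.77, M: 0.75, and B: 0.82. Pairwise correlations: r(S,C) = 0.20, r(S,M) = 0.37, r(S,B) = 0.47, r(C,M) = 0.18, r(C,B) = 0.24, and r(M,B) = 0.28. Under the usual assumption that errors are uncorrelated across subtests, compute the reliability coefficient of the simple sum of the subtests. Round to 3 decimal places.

0.852

Var(S+C+M+B) = 24.5² + 22.8² + 17.1² + 3.6² + 2·[24.5·22.8·0.20 + 24.5·17.1·0.37 + 24.5·3.6·0.47 + 22.8·17.1·0.18 + 22.8·3.6·0.24 + 17.1·3.6·0.28] = 1425.46 + 830.6 = 2256.06.
Under uncorrelated errors the observed covariances equal the true-score covariances, so only the own-variance terms attenuate.
True-score variance = [24.5²·0.77 + 22.8²·0.77 + 17.1²·0.75 + 3.6²·0.82] + 830.6 = 1092.4 + 830.6 = 1923.
Reliability = 1923 / 2256.06 = 0.852.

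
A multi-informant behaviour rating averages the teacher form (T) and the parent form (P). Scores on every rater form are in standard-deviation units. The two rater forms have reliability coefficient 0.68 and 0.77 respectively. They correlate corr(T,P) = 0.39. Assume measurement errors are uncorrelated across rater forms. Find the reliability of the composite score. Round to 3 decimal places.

0.802

Var(T+P) = 2 + 2·[0.39] = 2 + 0.78 = 2.78.
Under uncorrelated errors the observed covariances equal the true-score covariances, so only the own-variance terms attenuate.
True-score variance = [0.68 + 0.77] + 0.78 = 1.45 + 0.78 = 2.23.
Reliability = 2.23 / 2.78 = 0.802.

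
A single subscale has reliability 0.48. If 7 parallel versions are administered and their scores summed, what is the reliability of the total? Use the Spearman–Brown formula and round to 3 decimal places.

ρ_k = kρ / (1 + (k−1)ρ) = 7·0.48 / (1 + 6·0.48) = 3.360 / 3.880 = 0.866.

0.866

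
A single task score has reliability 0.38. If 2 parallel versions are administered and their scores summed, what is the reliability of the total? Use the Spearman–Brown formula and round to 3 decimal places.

0.551

ρ_k = kρ / (1 + (k−1)ρ) = 2·0.38 / (1 + 1·0.38) = 0.760 / 1.380 = 0.551.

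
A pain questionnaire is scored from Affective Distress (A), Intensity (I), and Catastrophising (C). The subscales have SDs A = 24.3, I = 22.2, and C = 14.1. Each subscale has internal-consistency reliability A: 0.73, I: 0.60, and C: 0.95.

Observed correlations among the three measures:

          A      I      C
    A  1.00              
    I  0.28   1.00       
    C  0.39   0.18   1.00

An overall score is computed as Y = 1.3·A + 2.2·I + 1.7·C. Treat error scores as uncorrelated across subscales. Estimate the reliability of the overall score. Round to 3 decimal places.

0.785

Var(Y) = 1.3²·24.3² + 2.2²·22.2² + 1.7²·14.1² + 2·[2.86·24.3·22.2·0.28 + 2.21·24.3·14.1·0.39 + 3.74·22.2·14.1·0.18] = 3957.83 + 1876.07 = 5833.91.
With uncorrelated errors the cross-covariances are all true-score covariance, so they carry over unchanged; only the diagonal terms shrink to ρᵢσᵢ².
True-score variance = [1.3²·24.3²·0.73 + 2.2²·22.2²·0.60 + 1.7²·14.1²·0.95] + 1876.07 = 2705.53 + 1876.07 = 4581.6.
Reliability = 4581.6 / 5833.91 = 0.785.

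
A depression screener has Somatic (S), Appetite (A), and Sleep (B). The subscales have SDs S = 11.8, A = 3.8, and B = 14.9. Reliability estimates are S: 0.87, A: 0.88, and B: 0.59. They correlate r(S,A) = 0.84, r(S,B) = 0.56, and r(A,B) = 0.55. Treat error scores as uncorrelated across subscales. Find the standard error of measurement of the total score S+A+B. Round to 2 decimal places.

Var(total) = 375.69 + 334.532 = 710.222.
True-score variance = 264.832 + 334.532 = 599.364, so reliability = 0.8439.
Error variance = 710.222 − 599.364 = 110.858; SEM = √110.858 = 10.53.

10.53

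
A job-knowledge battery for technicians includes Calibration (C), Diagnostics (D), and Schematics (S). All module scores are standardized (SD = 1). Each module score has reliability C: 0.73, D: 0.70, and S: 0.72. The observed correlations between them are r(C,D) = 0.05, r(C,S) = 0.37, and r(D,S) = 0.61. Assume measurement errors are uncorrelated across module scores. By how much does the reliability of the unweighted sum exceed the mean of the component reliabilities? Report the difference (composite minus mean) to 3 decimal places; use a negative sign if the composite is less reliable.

Var(sum) = 3 + 2.06 = 5.06; true-score variance = 2.15 + 2.06 = 4.21; composite reliability = 0.8320.
Mean component reliability = 0.7167.
Difference = 0.8320 − 0.7167 = 0.115.

0.115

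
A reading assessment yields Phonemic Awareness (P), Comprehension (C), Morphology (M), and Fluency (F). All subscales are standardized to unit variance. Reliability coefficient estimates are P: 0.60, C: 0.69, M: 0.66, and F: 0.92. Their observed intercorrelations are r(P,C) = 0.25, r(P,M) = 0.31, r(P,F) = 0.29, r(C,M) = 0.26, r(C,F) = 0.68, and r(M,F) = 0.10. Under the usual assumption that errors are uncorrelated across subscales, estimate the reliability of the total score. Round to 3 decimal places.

Var(P+C+M+F) = 4 + 2·[0.25 + 0.31 + 0.29 + 0.26 + 0.68 + 0.10] = 4 + 3.78 = 7.78.
Under uncorrelated errors the observed covariances equal the true-score covariances, so only the own-variance terms attenuate.
True-score variance = [0.60 + 0.69 + 0.66 + 0.92] + 3.78 = 2.87 + 3.78 = 6.65.
Reliability = 6.65 / 7.78 = 0.855.

0.855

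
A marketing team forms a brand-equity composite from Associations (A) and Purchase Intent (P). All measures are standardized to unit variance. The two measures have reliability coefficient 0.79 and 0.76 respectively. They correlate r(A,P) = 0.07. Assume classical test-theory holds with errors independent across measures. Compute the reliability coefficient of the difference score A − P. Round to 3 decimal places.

Var(A−P) = 1 + 1 − 2·0.07 = 2 − 0.14 = 1.86.
Under uncorrelated errors the observed covariances equal the true-score covariances, so only the own-variance terms attenuate.
True-score variance = [0.79 + 0.76] − 0.14 = 1.55 − 0.14 = 1.41.
Reliability = 1.41 / 1.86 = 0.758.

0.758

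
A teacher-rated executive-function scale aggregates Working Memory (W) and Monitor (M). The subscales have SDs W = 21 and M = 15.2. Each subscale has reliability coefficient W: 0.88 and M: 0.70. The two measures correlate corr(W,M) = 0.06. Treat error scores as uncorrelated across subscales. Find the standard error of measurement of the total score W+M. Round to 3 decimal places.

11.056

Var(total) = 672.04 + 38.304 = 710.344.
True-score variance = 549.808 + 38.304 = 588.112, so reliability = 0.8279.
Error variance = 710.344 − 588.112 = 122.232; SEM = √122.232 = 11.056.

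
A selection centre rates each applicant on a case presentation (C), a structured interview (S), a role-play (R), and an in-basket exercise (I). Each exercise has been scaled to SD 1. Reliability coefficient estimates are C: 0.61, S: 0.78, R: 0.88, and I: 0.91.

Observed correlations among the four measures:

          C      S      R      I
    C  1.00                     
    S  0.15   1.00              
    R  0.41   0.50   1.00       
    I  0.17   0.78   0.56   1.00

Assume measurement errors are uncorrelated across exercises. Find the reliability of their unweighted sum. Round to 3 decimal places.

0.910

Var(C+S+R+I) = 4 + 2·[0.15 + 0.41 + 0.17 + 0.50 + 0.78 + 0.56] = 4 + 5.14 = 9.14.
Because errors are independent across components, Cov(Tᵢ,Tⱼ) = Cov(Xᵢ,Xⱼ); the off-diagonal part of the true-score variance is the same as above.
True-score variance = [0.61 + 0.78 + 0.88 + 0.91] + 5.14 = 3.18 + 5.14 = 8.32.
Reliability = 8.32 / 9.14 = 0.910.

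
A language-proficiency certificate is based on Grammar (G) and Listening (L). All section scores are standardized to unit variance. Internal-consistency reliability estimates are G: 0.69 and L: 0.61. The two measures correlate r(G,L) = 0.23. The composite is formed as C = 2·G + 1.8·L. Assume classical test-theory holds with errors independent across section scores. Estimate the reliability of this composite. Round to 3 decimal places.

Var(C) = 2² + 1.8² + 2·[3.6·0.23] = 7.24 + 1.656 = 8.896.
Under uncorrelated errors the observed covariances equal the true-score covariances, so only the own-variance terms attenuate.
True-score variance = [2²·0.69 + 1.8²·0.61] + 1.656 = 4.7364 + 1.656 = 6.3924.
Reliability = 6.3924 / 8.896 = 0.719.

0.719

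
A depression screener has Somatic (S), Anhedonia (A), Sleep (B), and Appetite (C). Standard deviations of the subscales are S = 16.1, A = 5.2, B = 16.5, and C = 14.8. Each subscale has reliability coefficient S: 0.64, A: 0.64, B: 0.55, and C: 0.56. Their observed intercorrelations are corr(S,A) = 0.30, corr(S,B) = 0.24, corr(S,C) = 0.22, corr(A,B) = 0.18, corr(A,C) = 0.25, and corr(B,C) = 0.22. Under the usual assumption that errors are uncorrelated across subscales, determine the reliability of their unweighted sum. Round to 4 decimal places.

Var(S+A+B+C) = 16.1² + 5.2² + 16.5² + 14.8² + 2·[16.1·5.2·0.30 + 16.1·16.5·0.24 + 16.1·14.8·0.22 + 5.2·16.5·0.18 + 5.2·14.8·0.25 + 16.5·14.8·0.22] = 777.54 + 459.403 = 1236.94.
With uncorrelated errors the cross-covariances are all true-score covariance, so they carry over unchanged; only the diagonal terms shrink to ρᵢσᵢ².
True-score variance = [16.1²·0.64 + 5.2²·0.64 + 16.5²·0.55 + 14.8²·0.56] + 459.403 = 455.6 + 459.403 = 915.003.
Reliability = 915.003 / 1236.94 = 0.7397.

0.7397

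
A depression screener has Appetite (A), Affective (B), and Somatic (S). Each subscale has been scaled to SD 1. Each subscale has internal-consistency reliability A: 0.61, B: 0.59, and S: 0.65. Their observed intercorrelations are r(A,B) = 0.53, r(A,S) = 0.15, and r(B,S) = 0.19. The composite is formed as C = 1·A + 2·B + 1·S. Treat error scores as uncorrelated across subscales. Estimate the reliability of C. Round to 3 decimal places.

0.741

Var(C) = 1 + 2² + 1 + 2·[2·0.53 + 0.15 + 2·0.19] = 6 + 3.18 = 9.18.
Under uncorrelated errors the observed covariances equal the true-score covariances, so only the own-variance terms attenuate.
True-score variance = [0.61 + 2²·0.59 + 0.65] + 3.18 = 3.62 + 3.18 = 6.8.
Reliability = 6.8 / 9.18 = 0.741.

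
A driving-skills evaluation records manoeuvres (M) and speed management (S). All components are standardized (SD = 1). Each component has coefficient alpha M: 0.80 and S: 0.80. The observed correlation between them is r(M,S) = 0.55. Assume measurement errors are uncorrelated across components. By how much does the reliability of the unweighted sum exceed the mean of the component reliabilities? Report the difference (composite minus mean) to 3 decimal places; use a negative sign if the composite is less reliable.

0.071

Var(sum) = 2 + 1.1 = 3.1; true-score variance = 1.6 + 1.1 = 2.7; composite reliability = 0.8710.
Mean component reliability = 0.8000.
Difference = 0.8710 − 0.8000 = 0.071.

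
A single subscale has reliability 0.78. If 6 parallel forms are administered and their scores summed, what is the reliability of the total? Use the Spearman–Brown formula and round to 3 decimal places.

0.955

ρ_k = kρ / (1 + (k−1)ρ) = 6·0.78 / (1 + 5·0.78) = 4.680 / 4.900 = 0.955.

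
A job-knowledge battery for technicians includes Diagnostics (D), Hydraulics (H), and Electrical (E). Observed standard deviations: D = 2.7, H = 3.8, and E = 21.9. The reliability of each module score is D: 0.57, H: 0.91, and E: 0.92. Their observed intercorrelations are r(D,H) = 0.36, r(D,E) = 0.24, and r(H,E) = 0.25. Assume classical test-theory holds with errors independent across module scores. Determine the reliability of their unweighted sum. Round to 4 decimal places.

Var(D+H+E) = 2.7² + 3.8² + 21.9² + 2·[2.7·3.8·0.36 + 2.7·21.9·0.24 + 3.8·21.9·0.25] = 501.34 + 77.3796 = 578.72.
Because errors are independent across components, Cov(Tᵢ,Tⱼ) = Cov(Xᵢ,Xⱼ); the off-diagonal part of the true-score variance is the same as above.
True-score variance = [2.7²·0.57 + 3.8²·0.91 + 21.9²·0.92] + 77.3796 = 458.537 + 77.3796 = 535.917.
Reliability = 535.917 / 578.72 = 0.9260.

0.9260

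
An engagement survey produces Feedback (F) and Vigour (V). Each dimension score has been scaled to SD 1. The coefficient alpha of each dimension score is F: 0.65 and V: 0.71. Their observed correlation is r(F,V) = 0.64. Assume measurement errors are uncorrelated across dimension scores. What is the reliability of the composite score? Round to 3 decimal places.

Var(F+V) = 2 + 2·[0.64] = 2 + 1.28 = 3.28.
Because errors are independent across components, Cov(Tᵢ,Tⱼ) = Cov(Xᵢ,Xⱼ); the off-diagonal part of the true-score variance is the same as above.
True-score variance = [0.65 + 0.71] + 1.28 = 1.36 + 1.28 = 2.64.
Reliability = 2.64 / 3.28 = 0.805.

0.805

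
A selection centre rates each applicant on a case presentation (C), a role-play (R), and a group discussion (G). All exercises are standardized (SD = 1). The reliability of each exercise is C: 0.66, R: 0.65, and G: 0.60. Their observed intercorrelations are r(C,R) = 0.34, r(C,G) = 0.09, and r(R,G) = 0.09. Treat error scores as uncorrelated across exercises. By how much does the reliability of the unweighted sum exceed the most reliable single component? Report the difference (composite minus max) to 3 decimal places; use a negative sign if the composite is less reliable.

0.070

Var(sum) = 3 + 1.04 = 4.04; true-score variance = 1.91 + 1.04 = 2.95; composite reliability = 0.7302.
Max component reliability = 0.6600.
Difference = 0.7302 − 0.6600 = 0.070.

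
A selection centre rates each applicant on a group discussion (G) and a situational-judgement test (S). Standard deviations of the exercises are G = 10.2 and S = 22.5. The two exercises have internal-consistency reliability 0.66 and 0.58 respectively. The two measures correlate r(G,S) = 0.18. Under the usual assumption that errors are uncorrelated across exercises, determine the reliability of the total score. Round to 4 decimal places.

Var(G+S) = 10.2² + 22.5² + 2·[10.2·22.5·0.18] = 610.29 + 82.62 = 692.91.
Because errors are independent across components, Cov(Tᵢ,Tⱼ) = Cov(Xᵢ,Xⱼ); the off-diagonal part of the true-score variance is the same as above.
True-score variance = [10.2²·0.66 + 22.5²·0.58] + 82.62 = 362.291 + 82.62 = 444.911.
Reliability = 444.911 / 692.91 = 0.6421.

0.6421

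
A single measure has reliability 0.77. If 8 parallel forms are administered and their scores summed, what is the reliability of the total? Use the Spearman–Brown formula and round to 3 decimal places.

ρ_k = kρ / (1 + (k−1)ρ) = 8·0.77 / (1 + 7·0.77) = 6.160 / 6.390 = 0.964.

0.964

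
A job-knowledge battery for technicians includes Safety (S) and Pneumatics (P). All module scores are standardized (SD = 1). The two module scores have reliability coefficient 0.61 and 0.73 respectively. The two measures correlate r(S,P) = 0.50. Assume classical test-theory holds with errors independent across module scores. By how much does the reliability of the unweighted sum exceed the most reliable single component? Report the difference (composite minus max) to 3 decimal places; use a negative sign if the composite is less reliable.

Var(sum) = 2 + 1 = 3; true-score variance = 1.34 + 1 = 2.34; composite reliability = 0.7800.
Max component reliability = 0.7300.
Difference = 0.7800 − 0.7300 = 0.050.

0.050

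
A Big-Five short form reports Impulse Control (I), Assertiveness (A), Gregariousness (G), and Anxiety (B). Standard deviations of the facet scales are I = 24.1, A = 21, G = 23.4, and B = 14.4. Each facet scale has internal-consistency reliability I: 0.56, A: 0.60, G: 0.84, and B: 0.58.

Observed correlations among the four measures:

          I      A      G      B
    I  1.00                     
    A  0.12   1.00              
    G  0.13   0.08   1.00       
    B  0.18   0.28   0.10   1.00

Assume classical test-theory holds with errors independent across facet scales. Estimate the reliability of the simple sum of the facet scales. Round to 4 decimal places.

0.7559

Var(I+A+G+B) = 24.1² + 21² + 23.4² + 14.4² + 2·[24.1·21·0.12 + 24.1·23.4·0.13 + 24.1·14.4·0.18 + 21·23.4·0.08 + 21·14.4·0.28 + 23.4·14.4·0.10] = 1776.73 + 708.383 = 2485.11.
Because errors are independent across components, Cov(Tᵢ,Tⱼ) = Cov(Xᵢ,Xⱼ); the off-diagonal part of the true-score variance is the same as above.
True-score variance = [24.1²·0.56 + 21²·0.60 + 23.4²·0.84 + 14.4²·0.58] + 708.383 = 1170.07 + 708.383 = 1878.46.
Reliability = 1878.46 / 2485.11 = 0.7559.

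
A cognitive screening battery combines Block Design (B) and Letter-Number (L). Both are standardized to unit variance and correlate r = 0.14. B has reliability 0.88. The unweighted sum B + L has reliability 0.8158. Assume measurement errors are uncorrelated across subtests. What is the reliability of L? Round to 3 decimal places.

0.700

Var(B+L) = 2 + 2·0.14 = 2.280.
True-score variance = ρ_B + ρ_L + 2·0.14, so 0.8158 = (0.88 + ρ_L + 0.28) / 2.280.
ρ_L = 0.8158·2.280 − 0.88 − 0.28 = 0.700.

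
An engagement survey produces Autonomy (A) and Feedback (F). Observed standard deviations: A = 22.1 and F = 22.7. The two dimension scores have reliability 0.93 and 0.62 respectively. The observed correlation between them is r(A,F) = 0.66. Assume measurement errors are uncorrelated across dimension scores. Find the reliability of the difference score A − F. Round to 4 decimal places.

0.3265

Var(A−F) = 22.1² + 22.7² − 2·22.1·22.7·0.66 = 1003.7 − 662.204 = 341.496.
Under uncorrelated errors the observed covariances equal the true-score covariances, so only the own-variance terms attenuate.
True-score variance = [22.1²·0.93 + 22.7²·0.62] − 662.204 = 773.701 − 662.204 = 111.497.
Reliability = 111.497 / 341.496 = 0.3265.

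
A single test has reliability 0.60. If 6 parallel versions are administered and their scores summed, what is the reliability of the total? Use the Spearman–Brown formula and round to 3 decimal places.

0.900

ρ_k = kρ / (1 + (k−1)ρ) = 6·0.60 / (1 + 5·0.60) = 3.600 / 4.000 = 0.900.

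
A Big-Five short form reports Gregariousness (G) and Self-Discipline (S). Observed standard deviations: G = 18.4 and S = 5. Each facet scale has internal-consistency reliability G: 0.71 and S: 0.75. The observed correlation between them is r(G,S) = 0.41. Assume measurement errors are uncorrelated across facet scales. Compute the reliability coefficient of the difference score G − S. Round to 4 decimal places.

0.6375

Var(G−S) = 18.4² + 5² − 2·18.4·5·0.41 = 363.56 − 75.44 = 288.12.
Because errors are independent across components, Cov(Tᵢ,Tⱼ) = Cov(Xᵢ,Xⱼ); the off-diagonal part of the true-score variance is the same as above.
True-score variance = [18.4²·0.71 + 5²·0.75] − 75.44 = 259.128 − 75.44 = 183.688.
Reliability = 183.688 / 288.12 = 0.6375.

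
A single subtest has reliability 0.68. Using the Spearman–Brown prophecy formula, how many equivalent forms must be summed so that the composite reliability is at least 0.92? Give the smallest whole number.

6

k ≥ ρ*(1−ρ₁)/(ρ₁(1−ρ*)) = 0.92·0.32 / (0.68·0.08) = 5.412.
Smallest integer k = 6.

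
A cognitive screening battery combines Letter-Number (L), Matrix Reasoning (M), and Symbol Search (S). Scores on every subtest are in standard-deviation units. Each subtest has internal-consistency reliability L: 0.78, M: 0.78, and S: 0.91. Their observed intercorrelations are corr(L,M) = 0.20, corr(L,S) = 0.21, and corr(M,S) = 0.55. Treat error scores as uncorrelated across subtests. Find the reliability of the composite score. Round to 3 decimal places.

Var(L+M+S) = 3 + 2·[0.20 + 0.21 + 0.55] = 3 + 1.92 = 4.92.
With uncorrelated errors the cross-covariances are all true-score covariance, so they carry over unchanged; only the diagonal terms shrink to ρᵢσᵢ².
True-score variance = [0.78 + 0.78 + 0.91] + 1.92 = 2.47 + 1.92 = 4.39.
Reliability = 4.39 / 4.92 = 0.892.

0.892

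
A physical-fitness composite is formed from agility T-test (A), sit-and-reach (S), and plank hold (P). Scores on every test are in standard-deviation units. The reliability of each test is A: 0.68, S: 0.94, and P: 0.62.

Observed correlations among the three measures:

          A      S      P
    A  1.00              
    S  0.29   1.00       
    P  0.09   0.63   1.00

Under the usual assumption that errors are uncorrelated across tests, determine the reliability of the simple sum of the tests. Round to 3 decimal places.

Var(A+S+P) = 3 + 2·[0.29 + 0.09 + 0.63] = 3 + 2.02 = 5.02.
With uncorrelated errors the cross-covariances are all true-score covariance, so they carry over unchanged; only the diagonal terms shrink to ρᵢσᵢ².
True-score variance = [0.68 + 0.94 + 0.62] + 2.02 = 2.24 + 2.02 = 4.26.
Reliability = 4.26 / 5.02 = 0.849.

0.849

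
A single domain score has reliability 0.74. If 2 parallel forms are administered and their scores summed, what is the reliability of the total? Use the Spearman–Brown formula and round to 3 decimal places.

0.851

ρ_k = kρ / (1 + (k−1)ρ) = 2·0.74 / (1 + 1·0.74) = 1.480 / 1.740 = 0.851.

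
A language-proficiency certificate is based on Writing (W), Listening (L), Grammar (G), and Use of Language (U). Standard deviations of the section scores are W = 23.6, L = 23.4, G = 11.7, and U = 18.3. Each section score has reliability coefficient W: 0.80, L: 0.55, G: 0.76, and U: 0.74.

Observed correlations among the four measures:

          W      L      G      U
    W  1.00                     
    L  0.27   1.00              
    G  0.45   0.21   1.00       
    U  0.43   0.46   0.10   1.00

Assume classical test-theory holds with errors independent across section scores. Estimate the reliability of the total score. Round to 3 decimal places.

Var(W+L+G+U) = 23.6² + 23.4² + 11.7² + 18.3² + 2·[23.6·23.4·0.27 + 23.6·11.7·0.45 + 23.6·18.3·0.43 + 23.4·11.7·0.21 + 23.4·18.3·0.46 + 11.7·18.3·0.10] = 1576.3 + 1469.91 = 3046.21.
Under uncorrelated errors the observed covariances equal the true-score covariances, so only the own-variance terms attenuate.
True-score variance = [23.6²·0.80 + 23.4²·0.55 + 11.7²·0.76 + 18.3²·0.74] + 1469.91 = 1098.58 + 1469.91 = 2568.49.
Reliability = 2568.49 / 3046.21 = 0.843.

0.843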